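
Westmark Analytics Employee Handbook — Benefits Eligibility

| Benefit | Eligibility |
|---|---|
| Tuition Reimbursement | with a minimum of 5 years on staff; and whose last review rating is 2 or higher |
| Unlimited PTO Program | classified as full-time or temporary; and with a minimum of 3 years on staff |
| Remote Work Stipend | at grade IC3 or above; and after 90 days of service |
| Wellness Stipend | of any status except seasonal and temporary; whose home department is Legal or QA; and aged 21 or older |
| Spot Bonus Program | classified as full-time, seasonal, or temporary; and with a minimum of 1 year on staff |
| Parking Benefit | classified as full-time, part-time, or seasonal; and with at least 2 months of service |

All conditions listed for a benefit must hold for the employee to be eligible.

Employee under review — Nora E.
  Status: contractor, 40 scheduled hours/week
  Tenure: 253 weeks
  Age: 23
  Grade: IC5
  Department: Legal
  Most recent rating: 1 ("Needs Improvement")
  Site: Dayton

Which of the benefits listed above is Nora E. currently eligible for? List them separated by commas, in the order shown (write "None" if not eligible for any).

Remote Work Stipend, Wellness Stipend

Tuition Reimbursement — service 253 weeks < 5 years (≈1825 days) ✗ → not eligible.
Unlimited PTO Program — status contractor ✗ (requires full-time or temporary) → not eligible.
Remote Work Stipend — grade IC5 ≥ IC3 ✓; service 253 weeks ≥ 90 days ✓ → eligible.
Wellness Stipend — status contractor ✓ (not excluded); dept Legal ✓; age 23 ≥ 21 ✓ → eligible.
Spot Bonus Program — status contractor ✗ (requires full-time, seasonal, or temporary) → not eligible.
Parking Benefit — status contractor ✗ (requires full-time, part-time, or seasonal) → not eligible.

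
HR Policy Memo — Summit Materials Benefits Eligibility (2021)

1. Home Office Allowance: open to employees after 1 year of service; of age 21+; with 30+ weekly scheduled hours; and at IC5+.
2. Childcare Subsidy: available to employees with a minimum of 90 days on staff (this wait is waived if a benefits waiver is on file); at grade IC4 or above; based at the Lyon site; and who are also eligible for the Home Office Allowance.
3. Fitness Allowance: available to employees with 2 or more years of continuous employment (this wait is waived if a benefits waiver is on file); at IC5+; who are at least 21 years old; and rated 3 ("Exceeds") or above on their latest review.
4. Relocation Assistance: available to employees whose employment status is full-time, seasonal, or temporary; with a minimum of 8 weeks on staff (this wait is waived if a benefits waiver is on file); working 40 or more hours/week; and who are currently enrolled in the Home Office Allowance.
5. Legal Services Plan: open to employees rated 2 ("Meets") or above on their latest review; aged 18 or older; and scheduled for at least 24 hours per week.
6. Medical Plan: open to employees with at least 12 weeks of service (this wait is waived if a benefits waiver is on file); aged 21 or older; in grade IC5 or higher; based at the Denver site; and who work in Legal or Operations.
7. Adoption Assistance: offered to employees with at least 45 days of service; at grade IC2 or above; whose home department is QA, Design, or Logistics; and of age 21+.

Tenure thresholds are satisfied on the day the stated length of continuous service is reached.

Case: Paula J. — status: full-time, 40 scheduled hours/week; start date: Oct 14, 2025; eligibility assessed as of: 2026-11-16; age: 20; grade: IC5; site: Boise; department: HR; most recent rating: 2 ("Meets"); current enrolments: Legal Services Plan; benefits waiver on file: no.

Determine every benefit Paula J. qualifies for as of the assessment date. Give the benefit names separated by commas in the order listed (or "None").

Service from Oct 14, 2025 to 2026-11-16: 398 days.
Home Office Allowance — service 398 days ≥ 1 year (≈365 days) ✓; age 20 < 21 ✗ → not eligible.
Childcare Subsidy — no waiver, service 398 days ≥ 90 days ✓; grade IC5 ≥ IC4 ✓; site Boise ✗ (not Lyon) → not eligible.
Fitness Allowance — no waiver, service 398 days < 2 years (≈730 days) ✗ → not eligible.
Relocation Assistance — status full-time ✓; no waiver, service 398 days ≥ 8 weeks (≈56 days) ✓; 40 hrs/wk ≥ 40 ✓; not enrolled in Home Office Allowance ✗ → not eligible.
Legal Services Plan — rating 2 ≥ 2 ✓; age 20 ≥ 18 ✓; 40 hrs/wk ≥ 24 ✓ → eligible.
Medical Plan — no waiver, service 398 days ≥ 12 weeks (≈84 days) ✓; age 20 < 21 ✗ → not eligible.
Adoption Assistance — service 398 days ≥ 45 days ✓; grade IC5 ≥ IC2 ✓; dept HR ✗ → not eligible.

Legal Services Plan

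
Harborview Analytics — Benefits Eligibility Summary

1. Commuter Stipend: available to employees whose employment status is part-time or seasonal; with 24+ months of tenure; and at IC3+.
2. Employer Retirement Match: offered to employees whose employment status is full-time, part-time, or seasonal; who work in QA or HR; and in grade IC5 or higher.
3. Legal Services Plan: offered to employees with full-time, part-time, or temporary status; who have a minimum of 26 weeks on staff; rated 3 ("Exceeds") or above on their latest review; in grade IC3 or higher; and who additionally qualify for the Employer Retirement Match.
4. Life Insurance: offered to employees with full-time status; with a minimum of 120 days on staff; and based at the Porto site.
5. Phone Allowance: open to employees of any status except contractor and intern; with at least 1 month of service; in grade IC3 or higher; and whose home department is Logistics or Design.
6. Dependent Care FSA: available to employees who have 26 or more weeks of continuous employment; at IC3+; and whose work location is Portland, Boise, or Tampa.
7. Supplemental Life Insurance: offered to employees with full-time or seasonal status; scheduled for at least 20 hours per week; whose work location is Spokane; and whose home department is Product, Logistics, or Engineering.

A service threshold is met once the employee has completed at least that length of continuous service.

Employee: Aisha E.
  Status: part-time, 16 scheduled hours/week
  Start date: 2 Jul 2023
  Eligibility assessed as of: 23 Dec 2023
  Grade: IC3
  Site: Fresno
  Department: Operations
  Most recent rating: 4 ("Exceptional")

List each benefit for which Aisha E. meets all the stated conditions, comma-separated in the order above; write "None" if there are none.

None

Service from 2 Jul 2023 to 23 Dec 2023: 174 days.
Commuter Stipend — status part-time ✓; service 174 days < 24 months (≈720 days) ✗ → not eligible.
Employer Retirement Match — status part-time ✓; dept Operations ✗ → not eligible.
Legal Services Plan — status part-time ✓; service 174 days < 26 weeks (≈182 days) ✗ → not eligible.
Life Insurance — status part-time ✗ (requires full-time) → not eligible.
Phone Allowance — status part-time ✓ (not excluded); service 174 days ≥ 1 month (≈30 days) ✓; grade IC3 ≥ IC3 ✓; dept Operations ✗ → not eligible.
Dependent Care FSA — service 174 days < 26 weeks (≈182 days) ✗ → not eligible.
Supplemental Life Insurance — status part-time ✗ (requires full-time or seasonal) → not eligible.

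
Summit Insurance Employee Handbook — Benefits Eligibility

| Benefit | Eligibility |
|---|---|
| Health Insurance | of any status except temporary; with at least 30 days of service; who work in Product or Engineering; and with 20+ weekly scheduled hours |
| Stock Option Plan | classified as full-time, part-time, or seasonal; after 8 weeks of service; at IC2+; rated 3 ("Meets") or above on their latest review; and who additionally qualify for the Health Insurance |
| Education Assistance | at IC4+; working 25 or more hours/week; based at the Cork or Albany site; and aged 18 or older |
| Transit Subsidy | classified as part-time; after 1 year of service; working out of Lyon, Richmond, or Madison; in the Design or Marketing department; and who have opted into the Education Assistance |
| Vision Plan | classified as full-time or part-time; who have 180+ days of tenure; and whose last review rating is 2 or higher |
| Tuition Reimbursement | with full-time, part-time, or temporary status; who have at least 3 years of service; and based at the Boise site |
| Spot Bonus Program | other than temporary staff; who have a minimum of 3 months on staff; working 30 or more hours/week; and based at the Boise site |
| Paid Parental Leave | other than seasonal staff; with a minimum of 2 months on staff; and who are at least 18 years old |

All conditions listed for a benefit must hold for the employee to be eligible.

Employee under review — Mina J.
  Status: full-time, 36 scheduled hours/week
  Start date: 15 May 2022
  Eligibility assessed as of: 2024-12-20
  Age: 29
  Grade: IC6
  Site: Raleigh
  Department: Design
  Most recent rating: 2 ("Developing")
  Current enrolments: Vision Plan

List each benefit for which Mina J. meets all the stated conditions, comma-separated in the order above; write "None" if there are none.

Vision Plan, Paid Parental Leave

Service from 15 May 2022 to 2024-12-20: 950 days.
Health Insurance — status full-time ✓ (not excluded); service 950 days ≥ 30 days ✓; dept Design ✗ → not eligible.
Stock Option Plan — status full-time ✓; service 950 days ≥ 8 weeks (≈56 days) ✓; grade IC6 ≥ IC2 ✓; rating 2 < 3 ✗ → not eligible.
Education Assistance — grade IC6 ≥ IC4 ✓; 36 hrs/wk ≥ 25 ✓; site Raleigh ✗ (not Cork or Albany) → not eligible.
Transit Subsidy — status full-time ✗ (requires part-time) → not eligible.
Vision Plan — status full-time ✓; service 950 days ≥ 180 days ✓; rating 2 ≥ 2 ✓ → eligible.
Tuition Reimbursement — status full-time ✓; service 950 days < 3 years (≈1095 days) ✗ → not eligible.
Spot Bonus Program — status full-time ✓ (not excluded); service 950 days ≥ 3 months (≈90 days) ✓; 36 hrs/wk ≥ 30 ✓; site Raleigh ✗ (not Boise) → not eligible.
Paid Parental Leave — status full-time ✓ (not excluded); service 950 days ≥ 2 months (≈60 days) ✓; age 29 ≥ 18 ✓ → eligible.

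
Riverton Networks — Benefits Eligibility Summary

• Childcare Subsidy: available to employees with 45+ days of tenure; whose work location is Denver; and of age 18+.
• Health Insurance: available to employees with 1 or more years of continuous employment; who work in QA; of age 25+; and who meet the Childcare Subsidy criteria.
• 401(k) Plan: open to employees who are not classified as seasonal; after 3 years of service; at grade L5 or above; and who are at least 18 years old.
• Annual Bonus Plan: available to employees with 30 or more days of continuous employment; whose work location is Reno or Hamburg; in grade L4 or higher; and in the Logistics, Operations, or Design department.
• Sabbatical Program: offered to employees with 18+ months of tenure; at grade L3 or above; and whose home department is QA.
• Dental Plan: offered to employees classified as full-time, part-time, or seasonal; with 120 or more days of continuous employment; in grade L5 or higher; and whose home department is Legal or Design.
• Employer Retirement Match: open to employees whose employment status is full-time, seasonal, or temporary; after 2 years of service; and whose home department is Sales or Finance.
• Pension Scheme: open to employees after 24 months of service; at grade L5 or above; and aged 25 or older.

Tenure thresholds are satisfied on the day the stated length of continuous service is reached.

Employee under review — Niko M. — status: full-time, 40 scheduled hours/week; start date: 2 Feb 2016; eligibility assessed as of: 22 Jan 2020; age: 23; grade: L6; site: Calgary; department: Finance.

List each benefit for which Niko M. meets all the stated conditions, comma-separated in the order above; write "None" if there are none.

Service from 2 Feb 2016 to 22 Jan 2020: 1450 days.
Childcare Subsidy — service 1450 days ≥ 45 days ✓; site Calgary ✗ (not Denver) → not eligible.
Health Insurance — service 1450 days ≥ 1 year (≈365 days) ✓; dept Finance ✗ → not eligible.
401(k) Plan — status full-time ✓ (not excluded); service 1450 days ≥ 3 years (≈1095 days) ✓; grade L6 ≥ L5 ✓; age 23 ≥ 18 ✓ → eligible.
Annual Bonus Plan — service 1450 days ≥ 30 days ✓; site Calgary ✗ (not Reno or Hamburg) → not eligible.
Sabbatical Program — service 1450 days ≥ 18 months (≈540 days) ✓; grade L6 ≥ L3 ✓; dept Finance ✗ → not eligible.
Dental Plan — status full-time ✓; service 1450 days ≥ 120 days ✓; grade L6 ≥ L5 ✓; dept Finance ✗ → not eligible.
Employer Retirement Match — status full-time ✓; service 1450 days ≥ 2 years (≈730 days) ✓; dept Finance ✓ → eligible.
Pension Scheme — service 1450 days ≥ 24 months (≈720 days) ✓; grade L6 ≥ L5 ✓; age 23 < 25 ✗ → not eligible.

401(k) Plan, Employer Retirement Match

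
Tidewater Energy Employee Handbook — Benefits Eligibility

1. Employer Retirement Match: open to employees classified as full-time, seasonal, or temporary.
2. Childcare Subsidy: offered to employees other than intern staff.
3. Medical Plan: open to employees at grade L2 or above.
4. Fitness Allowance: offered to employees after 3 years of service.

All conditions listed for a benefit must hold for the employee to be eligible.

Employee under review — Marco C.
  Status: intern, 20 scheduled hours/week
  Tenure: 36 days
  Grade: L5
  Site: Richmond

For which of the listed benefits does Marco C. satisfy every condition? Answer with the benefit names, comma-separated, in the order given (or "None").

Medical Plan

Employer Retirement Match — status intern ✗ (requires full-time, seasonal, or temporary) → not eligible.
Childcare Subsidy — status intern ✗ (excluded) → not eligible.
Medical Plan — grade L5 ≥ L2 ✓ → eligible.
Fitness Allowance — service 36 days < 3 years (≈1095 days) ✗ → not eligible.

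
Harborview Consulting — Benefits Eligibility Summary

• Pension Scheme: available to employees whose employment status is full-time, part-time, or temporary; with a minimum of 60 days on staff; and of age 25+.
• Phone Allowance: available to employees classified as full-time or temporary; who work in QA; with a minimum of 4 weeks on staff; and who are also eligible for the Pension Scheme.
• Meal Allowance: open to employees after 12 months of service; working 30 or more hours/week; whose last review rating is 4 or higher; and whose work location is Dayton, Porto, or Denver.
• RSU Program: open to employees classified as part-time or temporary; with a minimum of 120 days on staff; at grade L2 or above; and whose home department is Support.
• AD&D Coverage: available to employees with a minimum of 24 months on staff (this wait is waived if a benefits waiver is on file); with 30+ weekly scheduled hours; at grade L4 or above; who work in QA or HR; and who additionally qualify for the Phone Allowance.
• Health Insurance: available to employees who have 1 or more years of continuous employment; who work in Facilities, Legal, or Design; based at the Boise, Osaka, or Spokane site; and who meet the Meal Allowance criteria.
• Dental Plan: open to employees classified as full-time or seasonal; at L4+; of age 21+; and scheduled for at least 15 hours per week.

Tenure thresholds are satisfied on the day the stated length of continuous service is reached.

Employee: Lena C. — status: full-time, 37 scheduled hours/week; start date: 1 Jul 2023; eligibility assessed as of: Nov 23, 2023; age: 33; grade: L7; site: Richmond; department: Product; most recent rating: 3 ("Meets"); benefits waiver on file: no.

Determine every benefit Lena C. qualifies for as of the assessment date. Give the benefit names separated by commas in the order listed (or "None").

Pension Scheme, Dental Plan

Service from 1 Jul 2023 to Nov 23, 2023: 145 days.
Pension Scheme — status full-time ✓; service 145 days ≥ 60 days ✓; age 33 ≥ 25 ✓ → eligible.
Phone Allowance — status full-time ✓; dept Product ✗ → not eligible.
Meal Allowance — service 145 days < 12 months (≈360 days) ✗ → not eligible.
RSU Program — status full-time ✗ (requires part-time or temporary) → not eligible.
AD&D Coverage — no waiver, service 145 days < 24 months (≈720 days) ✗ → not eligible.
Health Insurance — service 145 days < 1 year (≈365 days) ✗ → not eligible.
Dental Plan — status full-time ✓; grade L7 ≥ L4 ✓; age 33 ≥ 21 ✓; 37 hrs/wk ≥ 15 ✓ → eligible.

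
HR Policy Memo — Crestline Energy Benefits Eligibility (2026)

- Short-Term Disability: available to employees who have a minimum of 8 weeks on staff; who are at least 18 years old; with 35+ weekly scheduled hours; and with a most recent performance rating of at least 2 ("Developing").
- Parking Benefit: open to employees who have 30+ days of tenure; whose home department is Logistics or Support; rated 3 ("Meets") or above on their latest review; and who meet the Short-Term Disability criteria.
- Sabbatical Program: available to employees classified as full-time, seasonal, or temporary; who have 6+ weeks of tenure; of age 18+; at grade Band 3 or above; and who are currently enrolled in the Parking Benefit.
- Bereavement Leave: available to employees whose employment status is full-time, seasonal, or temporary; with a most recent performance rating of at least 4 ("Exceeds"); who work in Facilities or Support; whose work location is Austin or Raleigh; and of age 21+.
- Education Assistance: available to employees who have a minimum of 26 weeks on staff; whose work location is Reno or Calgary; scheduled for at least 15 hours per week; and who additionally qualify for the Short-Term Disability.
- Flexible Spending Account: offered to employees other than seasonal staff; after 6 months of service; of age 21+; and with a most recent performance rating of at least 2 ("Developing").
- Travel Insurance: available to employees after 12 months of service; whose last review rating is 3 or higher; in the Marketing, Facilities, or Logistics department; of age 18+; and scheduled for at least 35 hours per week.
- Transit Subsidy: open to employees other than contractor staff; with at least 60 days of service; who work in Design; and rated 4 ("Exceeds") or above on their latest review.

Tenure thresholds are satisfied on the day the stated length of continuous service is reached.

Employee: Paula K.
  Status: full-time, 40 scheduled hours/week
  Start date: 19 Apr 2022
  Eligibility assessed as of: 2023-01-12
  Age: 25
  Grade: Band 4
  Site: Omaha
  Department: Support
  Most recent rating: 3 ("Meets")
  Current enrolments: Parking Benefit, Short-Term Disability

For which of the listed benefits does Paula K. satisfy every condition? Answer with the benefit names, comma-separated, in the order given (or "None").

Short-Term Disability, Parking Benefit, Sabbatical Program, Flexible Spending Account

Service from 19 Apr 2022 to 2023-01-12: 268 days.
Short-Term Disability — service 268 days ≥ 8 weeks (≈56 days) ✓; age 25 ≥ 18 ✓; 40 hrs/wk ≥ 35 ✓; rating 3 ≥ 2 ✓ → eligible.
Parking Benefit — service 268 days ≥ 30 days ✓; dept Support ✓; rating 3 ≥ 3 ✓; eligible for Short-Term Disability ✓ → eligible.
Sabbatical Program — status full-time ✓; service 268 days ≥ 6 weeks (≈42 days) ✓; age 25 ≥ 18 ✓; grade Band 4 ≥ Band 3 ✓; enrolled in Parking Benefit ✓ → eligible.
Bereavement Leave — status full-time ✓; rating 3 < 4 ✗ → not eligible.
Education Assistance — service 268 days ≥ 26 weeks (≈182 days) ✓; site Omaha ✗ (not Reno or Calgary) → not eligible.
Flexible Spending Account — status full-time ✓ (not excluded); service 268 days ≥ 6 months (≈180 days) ✓; age 25 ≥ 21 ✓; rating 3 ≥ 2 ✓ → eligible.
Travel Insurance — service 268 days < 12 months (≈360 days) ✗ → not eligible.
Transit Subsidy — status full-time ✓ (not excluded); service 268 days ≥ 60 days ✓; dept Support ✗ → not eligible.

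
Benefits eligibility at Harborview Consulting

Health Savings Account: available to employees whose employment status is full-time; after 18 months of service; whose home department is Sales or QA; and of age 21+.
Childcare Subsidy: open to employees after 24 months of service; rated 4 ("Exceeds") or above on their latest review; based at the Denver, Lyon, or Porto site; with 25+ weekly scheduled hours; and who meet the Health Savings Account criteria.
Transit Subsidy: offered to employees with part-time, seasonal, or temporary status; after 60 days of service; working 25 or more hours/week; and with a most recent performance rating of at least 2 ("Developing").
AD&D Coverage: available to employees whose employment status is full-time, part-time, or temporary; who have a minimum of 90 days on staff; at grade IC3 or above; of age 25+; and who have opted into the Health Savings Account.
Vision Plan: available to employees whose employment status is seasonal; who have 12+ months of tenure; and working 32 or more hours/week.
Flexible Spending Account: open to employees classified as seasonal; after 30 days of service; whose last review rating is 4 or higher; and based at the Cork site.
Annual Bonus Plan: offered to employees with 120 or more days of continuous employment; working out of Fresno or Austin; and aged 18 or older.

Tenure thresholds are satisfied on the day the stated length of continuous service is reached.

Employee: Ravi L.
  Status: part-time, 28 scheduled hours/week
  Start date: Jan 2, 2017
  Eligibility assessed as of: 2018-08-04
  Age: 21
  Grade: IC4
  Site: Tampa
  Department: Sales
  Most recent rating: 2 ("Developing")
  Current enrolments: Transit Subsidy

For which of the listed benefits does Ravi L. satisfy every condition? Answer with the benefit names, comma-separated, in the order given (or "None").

Service from Jan 2, 2017 to 2018-08-04: 579 days.
Health Savings Account — status part-time ✗ (requires full-time) → not eligible.
Childcare Subsidy — service 579 days < 24 months (≈720 days) ✗ → not eligible.
Transit Subsidy — status part-time ✓; service 579 days ≥ 60 days ✓; 28 hrs/wk ≥ 25 ✓; rating 2 ≥ 2 ✓ → eligible.
AD&D Coverage — status part-time ✓; service 579 days ≥ 90 days ✓; grade IC4 ≥ IC3 ✓; age 21 < 25 ✗ → not eligible.
Vision Plan — status part-time ✗ (requires seasonal) → not eligible.
Flexible Spending Account — status part-time ✗ (requires seasonal) → not eligible.
Annual Bonus Plan — service 579 days ≥ 120 days ✓; site Tampa ✗ (not Fresno or Austin) → not eligible.

Transit Subsidy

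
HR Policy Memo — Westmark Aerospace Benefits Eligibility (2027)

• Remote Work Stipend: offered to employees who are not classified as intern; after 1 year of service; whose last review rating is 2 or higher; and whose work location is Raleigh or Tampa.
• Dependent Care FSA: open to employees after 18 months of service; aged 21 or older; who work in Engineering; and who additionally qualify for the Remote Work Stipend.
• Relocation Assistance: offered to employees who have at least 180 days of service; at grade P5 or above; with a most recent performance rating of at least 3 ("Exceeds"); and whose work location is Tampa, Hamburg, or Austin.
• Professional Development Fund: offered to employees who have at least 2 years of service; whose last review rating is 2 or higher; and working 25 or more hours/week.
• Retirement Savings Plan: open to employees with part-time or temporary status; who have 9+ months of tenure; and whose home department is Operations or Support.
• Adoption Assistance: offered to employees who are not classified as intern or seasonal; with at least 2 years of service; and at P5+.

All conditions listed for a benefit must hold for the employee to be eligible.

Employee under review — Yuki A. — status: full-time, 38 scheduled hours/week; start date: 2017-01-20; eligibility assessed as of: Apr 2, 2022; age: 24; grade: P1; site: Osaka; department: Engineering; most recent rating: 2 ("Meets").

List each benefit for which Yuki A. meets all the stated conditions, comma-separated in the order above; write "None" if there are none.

Professional Development Fund

Service from 2017-01-20 to Apr 2, 2022: 1898 days.
Remote Work Stipend — status full-time ✓ (not excluded); service 1898 days ≥ 1 year (≈365 days) ✓; rating 2 ≥ 2 ✓; site Osaka ✗ (not Raleigh or Tampa) → not eligible.
Dependent Care FSA — service 1898 days ≥ 18 months (≈540 days) ✓; age 24 ≥ 21 ✓; dept Engineering ✓; not eligible for Remote Work Stipend ✗ → not eligible.
Relocation Assistance — service 1898 days ≥ 180 days ✓; grade P1 < P5 ✗ → not eligible.
Professional Development Fund — service 1898 days ≥ 2 years (≈730 days) ✓; rating 2 ≥ 2 ✓; 38 hrs/wk ≥ 25 ✓ → eligible.
Retirement Savings Plan — status full-time ✗ (requires part-time or temporary) → not eligible.
Adoption Assistance — status full-time ✓ (not excluded); service 1898 days ≥ 2 years (≈730 days) ✓; grade P1 < P5 ✗ → not eligible.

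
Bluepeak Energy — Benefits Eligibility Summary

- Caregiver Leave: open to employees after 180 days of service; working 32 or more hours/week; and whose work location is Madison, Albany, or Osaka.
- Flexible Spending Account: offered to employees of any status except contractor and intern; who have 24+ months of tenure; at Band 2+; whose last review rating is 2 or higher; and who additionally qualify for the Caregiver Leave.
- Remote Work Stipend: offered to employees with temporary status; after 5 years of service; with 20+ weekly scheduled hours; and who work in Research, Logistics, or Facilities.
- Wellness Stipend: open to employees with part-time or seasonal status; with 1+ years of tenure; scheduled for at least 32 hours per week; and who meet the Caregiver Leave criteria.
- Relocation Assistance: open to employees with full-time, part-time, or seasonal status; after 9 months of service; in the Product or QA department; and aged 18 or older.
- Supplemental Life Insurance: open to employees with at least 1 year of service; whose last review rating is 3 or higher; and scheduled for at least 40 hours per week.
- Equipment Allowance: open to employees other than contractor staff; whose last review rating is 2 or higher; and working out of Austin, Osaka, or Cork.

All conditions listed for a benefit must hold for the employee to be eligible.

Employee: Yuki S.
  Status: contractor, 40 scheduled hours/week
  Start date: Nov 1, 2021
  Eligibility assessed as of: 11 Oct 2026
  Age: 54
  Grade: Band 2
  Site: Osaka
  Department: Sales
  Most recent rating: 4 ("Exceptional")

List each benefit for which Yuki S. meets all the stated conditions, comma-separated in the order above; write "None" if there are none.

Caregiver Leave, Supplemental Life Insurance

Service from Nov 1, 2021 to 11 Oct 2026: 1805 days.
Caregiver Leave — service 1805 days ≥ 180 days ✓; 40 hrs/wk ≥ 32 ✓; site Osaka ✓ → eligible.
Flexible Spending Account — status contractor ✗ (excluded) → not eligible.
Remote Work Stipend — status contractor ✗ (requires temporary) → not eligible.
Wellness Stipend — status contractor ✗ (requires part-time or seasonal) → not eligible.
Relocation Assistance — status contractor ✗ (requires full-time, part-time, or seasonal) → not eligible.
Supplemental Life Insurance — service 1805 days ≥ 1 year (≈365 days) ✓; rating 4 ≥ 3 ✓; 40 hrs/wk ≥ 40 ✓ → eligible.
Equipment Allowance — status contractor ✗ (excluded) → not eligible.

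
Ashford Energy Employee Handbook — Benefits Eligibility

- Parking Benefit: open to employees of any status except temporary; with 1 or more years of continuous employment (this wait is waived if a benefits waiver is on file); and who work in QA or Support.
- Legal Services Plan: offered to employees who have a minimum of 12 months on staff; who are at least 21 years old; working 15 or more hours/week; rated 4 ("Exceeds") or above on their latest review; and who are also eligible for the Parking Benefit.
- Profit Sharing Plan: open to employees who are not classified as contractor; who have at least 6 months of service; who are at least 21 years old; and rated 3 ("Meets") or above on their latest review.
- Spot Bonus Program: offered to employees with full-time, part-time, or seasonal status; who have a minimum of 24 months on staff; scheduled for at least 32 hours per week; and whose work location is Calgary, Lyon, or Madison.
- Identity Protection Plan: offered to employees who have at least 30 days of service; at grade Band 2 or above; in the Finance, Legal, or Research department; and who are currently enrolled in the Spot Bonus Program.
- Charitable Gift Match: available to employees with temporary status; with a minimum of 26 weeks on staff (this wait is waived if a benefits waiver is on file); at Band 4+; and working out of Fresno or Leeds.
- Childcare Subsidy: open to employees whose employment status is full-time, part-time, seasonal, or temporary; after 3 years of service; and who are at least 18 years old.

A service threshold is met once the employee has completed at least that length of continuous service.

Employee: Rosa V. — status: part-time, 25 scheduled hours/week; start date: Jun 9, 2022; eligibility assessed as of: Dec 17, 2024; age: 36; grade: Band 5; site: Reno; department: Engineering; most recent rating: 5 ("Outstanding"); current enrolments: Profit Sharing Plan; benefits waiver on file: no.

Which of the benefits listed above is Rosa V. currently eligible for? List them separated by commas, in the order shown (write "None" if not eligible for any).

Service from Jun 9, 2022 to Dec 17, 2024: 922 days.
Parking Benefit — status part-time ✓ (not excluded); no waiver, service 922 days ≥ 1 year (≈365 days) ✓; dept Engineering ✗ → not eligible.
Legal Services Plan — service 922 days ≥ 12 months (≈360 days) ✓; age 36 ≥ 21 ✓; 25 hrs/wk ≥ 15 ✓; rating 5 ≥ 4 ✓; not eligible for Parking Benefit ✗ → not eligible.
Profit Sharing Plan — status part-time ✓ (not excluded); service 922 days ≥ 6 months (≈180 days) ✓; age 36 ≥ 21 ✓; rating 5 ≥ 3 ✓ → eligible.
Spot Bonus Program — status part-time ✓; service 922 days ≥ 24 months (≈720 days) ✓; 25 hrs/wk < 32 ✗ → not eligible.
Identity Protection Plan — service 922 days ≥ 30 days ✓; grade Band 5 ≥ Band 2 ✓; dept Engineering ✗ → not eligible.
Charitable Gift Match — status part-time ✗ (requires temporary) → not eligible.
Childcare Subsidy — status part-time ✓; service 922 days < 3 years (≈1095 days) ✗ → not eligible.

Profit Sharing Plan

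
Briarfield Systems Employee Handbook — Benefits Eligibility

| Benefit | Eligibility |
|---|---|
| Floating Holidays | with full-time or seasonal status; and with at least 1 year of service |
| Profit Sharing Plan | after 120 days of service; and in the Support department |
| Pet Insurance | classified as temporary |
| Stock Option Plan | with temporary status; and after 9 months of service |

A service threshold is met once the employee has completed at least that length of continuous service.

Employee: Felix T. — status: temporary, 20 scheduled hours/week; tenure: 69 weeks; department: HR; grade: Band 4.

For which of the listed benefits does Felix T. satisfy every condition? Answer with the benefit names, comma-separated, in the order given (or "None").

Floating Holidays — status temporary ✗ (requires full-time or seasonal) → not eligible.
Profit Sharing Plan — service 69 weeks ≥ 120 days ✓; dept HR ✗ → not eligible.
Pet Insurance — status temporary ✓ → eligible.
Stock Option Plan — status temporary ✓; service 69 weeks ≥ 9 months (≈270 days) ✓ → eligible.

Pet Insurance, Stock Option Plan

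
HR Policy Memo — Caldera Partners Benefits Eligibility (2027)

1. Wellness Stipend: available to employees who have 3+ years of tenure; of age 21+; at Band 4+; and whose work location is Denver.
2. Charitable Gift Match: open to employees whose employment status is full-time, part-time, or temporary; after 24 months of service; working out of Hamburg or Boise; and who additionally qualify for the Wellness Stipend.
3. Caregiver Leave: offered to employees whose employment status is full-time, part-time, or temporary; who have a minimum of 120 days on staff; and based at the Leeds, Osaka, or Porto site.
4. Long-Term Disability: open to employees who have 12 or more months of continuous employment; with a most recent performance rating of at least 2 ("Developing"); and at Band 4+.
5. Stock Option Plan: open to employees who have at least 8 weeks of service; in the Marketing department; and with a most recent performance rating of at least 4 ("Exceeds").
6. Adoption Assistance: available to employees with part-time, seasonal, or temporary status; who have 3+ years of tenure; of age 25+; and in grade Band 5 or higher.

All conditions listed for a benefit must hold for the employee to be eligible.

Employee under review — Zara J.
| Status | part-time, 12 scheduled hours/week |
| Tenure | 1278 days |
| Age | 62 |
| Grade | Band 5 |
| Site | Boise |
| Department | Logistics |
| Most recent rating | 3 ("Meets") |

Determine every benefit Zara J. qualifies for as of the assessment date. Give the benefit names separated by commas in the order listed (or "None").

Wellness Stipend — service 1278 days ≥ 3 years (≈1095 days) ✓; age 62 ≥ 21 ✓; grade Band 5 ≥ Band 4 ✓; site Boise ✗ (not Denver) → not eligible.
Charitable Gift Match — status part-time ✓; service 1278 days ≥ 24 months (≈720 days) ✓; site Boise ✓; not eligible for Wellness Stipend ✗ → not eligible.
Caregiver Leave — status part-time ✓; service 1278 days ≥ 120 days ✓; site Boise ✗ (not Leeds, Osaka, or Porto) → not eligible.
Long-Term Disability — service 1278 days ≥ 12 months (≈360 days) ✓; rating 3 ≥ 2 ✓; grade Band 5 ≥ Band 4 ✓ → eligible.
Stock Option Plan — service 1278 days ≥ 8 weeks (≈56 days) ✓; dept Logistics ✗ → not eligible.
Adoption Assistance — status part-time ✓; service 1278 days ≥ 3 years (≈1095 days) ✓; age 62 ≥ 25 ✓; grade Band 5 ≥ Band 5 ✓ → eligible.

Long-Term Disability, Adoption Assistance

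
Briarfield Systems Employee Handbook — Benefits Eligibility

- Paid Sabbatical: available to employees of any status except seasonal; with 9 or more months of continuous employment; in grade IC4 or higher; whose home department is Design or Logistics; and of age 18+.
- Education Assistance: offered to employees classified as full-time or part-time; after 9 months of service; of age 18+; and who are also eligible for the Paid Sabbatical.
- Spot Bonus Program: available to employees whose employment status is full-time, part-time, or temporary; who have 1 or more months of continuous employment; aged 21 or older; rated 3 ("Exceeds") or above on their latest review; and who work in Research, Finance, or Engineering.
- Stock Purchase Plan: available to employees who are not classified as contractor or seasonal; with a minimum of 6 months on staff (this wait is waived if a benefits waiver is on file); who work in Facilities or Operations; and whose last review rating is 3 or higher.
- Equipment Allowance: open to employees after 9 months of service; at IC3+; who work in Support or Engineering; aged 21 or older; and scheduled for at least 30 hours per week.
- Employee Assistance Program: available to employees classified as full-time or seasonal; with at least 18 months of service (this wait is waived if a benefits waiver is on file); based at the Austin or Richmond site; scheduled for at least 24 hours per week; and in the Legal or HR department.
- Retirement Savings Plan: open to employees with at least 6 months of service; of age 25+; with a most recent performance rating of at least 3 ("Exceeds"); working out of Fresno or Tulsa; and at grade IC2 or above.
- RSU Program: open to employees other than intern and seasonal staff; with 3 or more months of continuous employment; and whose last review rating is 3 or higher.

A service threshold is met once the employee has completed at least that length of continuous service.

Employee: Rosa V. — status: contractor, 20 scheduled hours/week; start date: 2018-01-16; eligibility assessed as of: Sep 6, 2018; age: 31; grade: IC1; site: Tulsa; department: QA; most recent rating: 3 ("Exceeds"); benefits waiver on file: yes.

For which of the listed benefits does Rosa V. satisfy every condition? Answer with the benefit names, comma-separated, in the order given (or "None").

RSU Program

Service from 2018-01-16 to Sep 6, 2018: 233 days.
Paid Sabbatical — status contractor ✓ (not excluded); service 233 days < 9 months (≈270 days) ✗ → not eligible.
Education Assistance — status contractor ✗ (requires full-time or part-time) → not eligible.
Spot Bonus Program — status contractor ✗ (requires full-time, part-time, or temporary) → not eligible.
Stock Purchase Plan — status contractor ✗ (excluded) → not eligible.
Equipment Allowance — service 233 days < 9 months (≈270 days) ✗ → not eligible.
Employee Assistance Program — status contractor ✗ (requires full-time or seasonal) → not eligible.
Retirement Savings Plan — service 233 days ≥ 6 months (≈180 days) ✓; age 31 ≥ 25 ✓; rating 3 ≥ 3 ✓; site Tulsa ✓; grade IC1 < IC2 ✗ → not eligible.
RSU Program — status contractor ✓ (not excluded); service 233 days ≥ 3 months (≈90 days) ✓; rating 3 ≥ 3 ✓ → eligible.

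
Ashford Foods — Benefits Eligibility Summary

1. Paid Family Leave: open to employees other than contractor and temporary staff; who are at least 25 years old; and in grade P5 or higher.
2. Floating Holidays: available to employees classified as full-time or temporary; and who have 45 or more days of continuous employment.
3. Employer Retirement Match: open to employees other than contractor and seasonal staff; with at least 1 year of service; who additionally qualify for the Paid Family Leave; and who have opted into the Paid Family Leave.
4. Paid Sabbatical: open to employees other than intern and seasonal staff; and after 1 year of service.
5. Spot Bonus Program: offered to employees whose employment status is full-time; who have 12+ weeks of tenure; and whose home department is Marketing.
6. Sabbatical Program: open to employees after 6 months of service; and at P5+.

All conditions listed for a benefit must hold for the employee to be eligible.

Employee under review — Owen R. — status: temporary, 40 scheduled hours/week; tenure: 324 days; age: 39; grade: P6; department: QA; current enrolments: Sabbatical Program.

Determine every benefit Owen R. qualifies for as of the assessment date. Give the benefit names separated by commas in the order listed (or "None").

Floating Holidays, Sabbatical Program

Paid Family Leave — status temporary ✗ (excluded) → not eligible.
Floating Holidays — status temporary ✓; service 324 days ≥ 45 days ✓ → eligible.
Employer Retirement Match — status temporary ✓ (not excluded); service 324 days < 1 year (≈365 days) ✗ → not eligible.
Paid Sabbatical — status temporary ✓ (not excluded); service 324 days < 1 year (≈365 days) ✗ → not eligible.
Spot Bonus Program — status temporary ✗ (requires full-time) → not eligible.
Sabbatical Program — service 324 days ≥ 6 months (≈180 days) ✓; grade P6 ≥ P5 ✓ → eligible.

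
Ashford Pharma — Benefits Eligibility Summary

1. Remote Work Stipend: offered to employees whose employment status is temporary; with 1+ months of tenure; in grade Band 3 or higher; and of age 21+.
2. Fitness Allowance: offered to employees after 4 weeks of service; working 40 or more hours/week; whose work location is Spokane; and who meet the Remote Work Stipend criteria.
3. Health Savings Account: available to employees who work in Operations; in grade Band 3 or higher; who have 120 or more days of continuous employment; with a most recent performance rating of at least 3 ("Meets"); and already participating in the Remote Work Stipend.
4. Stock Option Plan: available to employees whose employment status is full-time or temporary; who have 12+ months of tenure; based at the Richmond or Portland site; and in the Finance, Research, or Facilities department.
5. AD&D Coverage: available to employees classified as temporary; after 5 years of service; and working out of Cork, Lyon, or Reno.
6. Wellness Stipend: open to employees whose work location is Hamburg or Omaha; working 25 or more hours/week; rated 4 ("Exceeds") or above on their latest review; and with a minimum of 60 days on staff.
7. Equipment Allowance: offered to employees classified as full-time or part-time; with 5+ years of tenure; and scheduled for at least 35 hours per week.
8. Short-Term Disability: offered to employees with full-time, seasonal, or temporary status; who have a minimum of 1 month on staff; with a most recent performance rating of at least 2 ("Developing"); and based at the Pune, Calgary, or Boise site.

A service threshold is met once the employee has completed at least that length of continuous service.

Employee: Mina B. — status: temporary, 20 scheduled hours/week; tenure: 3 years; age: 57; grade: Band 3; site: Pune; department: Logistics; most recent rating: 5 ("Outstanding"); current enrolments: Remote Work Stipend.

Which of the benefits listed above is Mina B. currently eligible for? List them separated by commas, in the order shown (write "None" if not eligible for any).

Remote Work Stipend — status temporary ✓; service 3 years ≥ 1 month (≈30 days) ✓; grade Band 3 ≥ Band 3 ✓; age 57 ≥ 21 ✓ → eligible.
Fitness Allowance — service 3 years ≥ 4 weeks (≈28 days) ✓; 20 hrs/wk < 40 ✗ → not eligible.
Health Savings Account — dept Logistics ✗ → not eligible.
Stock Option Plan — status temporary ✓; service 3 years ≥ 12 months (≈360 days) ✓; site Pune ✗ (not Richmond or Portland) → not eligible.
AD&D Coverage — status temporary ✓; service 3 years < 5 years ✗ → not eligible.
Wellness Stipend — site Pune ✗ (not Hamburg or Omaha) → not eligible.
Equipment Allowance — status temporary ✗ (requires full-time or part-time) → not eligible.
Short-Term Disability — status temporary ✓; service 3 years ≥ 1 month (≈30 days) ✓; rating 5 ≥ 2 ✓; site Pune ✓ → eligible.

Remote Work Stipend, Short-Term Disability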